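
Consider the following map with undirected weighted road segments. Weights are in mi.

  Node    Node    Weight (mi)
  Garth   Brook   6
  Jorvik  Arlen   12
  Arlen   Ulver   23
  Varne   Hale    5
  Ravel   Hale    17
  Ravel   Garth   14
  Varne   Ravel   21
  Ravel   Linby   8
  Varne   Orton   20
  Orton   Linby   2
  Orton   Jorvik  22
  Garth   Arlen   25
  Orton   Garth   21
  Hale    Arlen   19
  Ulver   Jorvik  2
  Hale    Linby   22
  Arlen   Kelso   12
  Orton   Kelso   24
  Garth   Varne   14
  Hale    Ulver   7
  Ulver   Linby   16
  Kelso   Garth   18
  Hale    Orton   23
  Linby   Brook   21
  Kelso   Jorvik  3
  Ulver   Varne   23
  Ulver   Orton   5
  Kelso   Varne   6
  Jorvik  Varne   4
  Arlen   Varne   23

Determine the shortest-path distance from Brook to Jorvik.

Shortest distances from Brook:
Brook: 0
Garth: 6  (via Brook)
Varne: 20  (via Garth)
Ravel: 20  (via Garth)
Linby: 21  (via Brook)
Orton: 23  (via Linby)
Jorvik: 24  (via Varne)
Shortest route: Brook → Garth → Varne → Jorvik = 24 mi.

24 mi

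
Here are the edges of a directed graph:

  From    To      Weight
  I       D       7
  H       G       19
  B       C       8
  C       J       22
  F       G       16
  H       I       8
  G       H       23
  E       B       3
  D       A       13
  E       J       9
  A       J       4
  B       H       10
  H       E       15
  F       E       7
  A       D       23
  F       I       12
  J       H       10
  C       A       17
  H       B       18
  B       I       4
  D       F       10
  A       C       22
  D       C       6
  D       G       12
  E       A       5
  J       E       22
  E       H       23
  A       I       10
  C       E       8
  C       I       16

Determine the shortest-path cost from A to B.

29

Enumerating some paths:
A → J → E → B: 4+22+3 = 29
A → J → H → E → B: 4+10+15+3 = 32
A → J → H → B: 4+10+18 = 32
Cheapest is A → J → E → B at 29.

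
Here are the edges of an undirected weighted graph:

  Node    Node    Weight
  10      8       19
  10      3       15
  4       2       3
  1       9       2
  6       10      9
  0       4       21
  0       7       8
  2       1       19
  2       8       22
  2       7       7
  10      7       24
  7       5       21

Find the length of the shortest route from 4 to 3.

Compare a few routes:
4 → 2 → 8 → 10 → 3: 3+22+19+15 = 59
4 → 0 → 7 → 10 → 3: 21+8+24+15 = 68
4 → 2 → 7 → 10 → 3: 3+7+24+15 = 49
The minimum is 49 via 4 → 2 → 7 → 10 → 3.

49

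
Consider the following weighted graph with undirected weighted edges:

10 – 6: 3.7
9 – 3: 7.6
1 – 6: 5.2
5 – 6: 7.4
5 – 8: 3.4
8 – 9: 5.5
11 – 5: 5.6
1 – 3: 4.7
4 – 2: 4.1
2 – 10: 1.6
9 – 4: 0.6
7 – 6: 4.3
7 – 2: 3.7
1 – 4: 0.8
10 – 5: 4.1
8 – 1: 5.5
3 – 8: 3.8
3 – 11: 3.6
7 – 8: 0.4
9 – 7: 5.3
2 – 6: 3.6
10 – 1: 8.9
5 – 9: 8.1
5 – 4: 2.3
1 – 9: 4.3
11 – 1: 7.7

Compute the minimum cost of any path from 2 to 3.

Candidate routes:
2 - 4 - 9 - 3: 4.1+0.6+7.6 = 12.3
2 - 4 - 1 - 3: 4.1+0.8+4.7 = 9.6
2 - 7 - 8 - 3: 3.7+0.4+3.8 = 7.9
2 - 6 - 7 - 8 - 3: 3.6+4.3+0.4+3.8 = 12.1
The minimum is 7.9 via 2 - 7 - 8 - 3.

7.9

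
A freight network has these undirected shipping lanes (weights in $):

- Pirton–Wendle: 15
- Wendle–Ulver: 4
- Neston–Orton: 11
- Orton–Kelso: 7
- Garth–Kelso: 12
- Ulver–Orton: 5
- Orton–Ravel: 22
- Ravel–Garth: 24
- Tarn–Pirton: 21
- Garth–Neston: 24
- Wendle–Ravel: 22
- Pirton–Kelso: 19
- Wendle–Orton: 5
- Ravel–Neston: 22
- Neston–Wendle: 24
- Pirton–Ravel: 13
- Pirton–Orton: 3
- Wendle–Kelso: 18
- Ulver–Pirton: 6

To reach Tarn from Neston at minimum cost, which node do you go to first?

Orton

Enumerating some paths:
Neston - Orton - Ulver - Pirton - Tarn: 11+5+6+21 = 43
Neston - Orton - Pirton - Tarn: 11+3+21 = 35
Cheapest is Neston - Orton - Pirton - Tarn at $35.
So from Neston the first move is to Orton.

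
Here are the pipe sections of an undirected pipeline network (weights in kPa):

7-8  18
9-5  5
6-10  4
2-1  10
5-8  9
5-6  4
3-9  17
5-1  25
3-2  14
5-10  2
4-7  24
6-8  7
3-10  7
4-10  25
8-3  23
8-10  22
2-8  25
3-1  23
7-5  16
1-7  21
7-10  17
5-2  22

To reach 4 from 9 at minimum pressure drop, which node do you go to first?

5

Compare a few routes:
9 → 5 → 7 → 4: 5+16+24 = 45
9 → 5 → 10 → 4: 5+2+25 = 32
9 → 5 → 6 → 10 → 4: 5+4+4+25 = 38
The minimum is 32 kPa via 9 → 5 → 10 → 4.
So from 9 the first move is to 5.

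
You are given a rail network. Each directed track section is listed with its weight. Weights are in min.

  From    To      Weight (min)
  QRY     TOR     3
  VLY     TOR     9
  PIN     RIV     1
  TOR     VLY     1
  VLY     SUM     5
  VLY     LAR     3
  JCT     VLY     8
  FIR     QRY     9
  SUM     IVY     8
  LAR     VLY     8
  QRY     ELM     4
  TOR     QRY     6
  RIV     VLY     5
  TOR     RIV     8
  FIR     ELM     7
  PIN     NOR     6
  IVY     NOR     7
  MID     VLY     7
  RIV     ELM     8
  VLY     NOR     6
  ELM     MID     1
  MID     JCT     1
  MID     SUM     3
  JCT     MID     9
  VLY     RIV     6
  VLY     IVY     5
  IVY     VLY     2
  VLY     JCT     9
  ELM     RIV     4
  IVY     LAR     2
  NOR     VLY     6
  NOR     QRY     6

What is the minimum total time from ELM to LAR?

11 min

Running Dijkstra from ELM:
ELM: 0
MID: 1  (via ELM)
JCT: 2  (via MID)
RIV: 4  (via ELM)
SUM: 4  (via MID)
VLY: 8  (via MID)
LAR: 11  (via VLY)
Shortest route: ELM → MID → VLY → LAR = 11 min.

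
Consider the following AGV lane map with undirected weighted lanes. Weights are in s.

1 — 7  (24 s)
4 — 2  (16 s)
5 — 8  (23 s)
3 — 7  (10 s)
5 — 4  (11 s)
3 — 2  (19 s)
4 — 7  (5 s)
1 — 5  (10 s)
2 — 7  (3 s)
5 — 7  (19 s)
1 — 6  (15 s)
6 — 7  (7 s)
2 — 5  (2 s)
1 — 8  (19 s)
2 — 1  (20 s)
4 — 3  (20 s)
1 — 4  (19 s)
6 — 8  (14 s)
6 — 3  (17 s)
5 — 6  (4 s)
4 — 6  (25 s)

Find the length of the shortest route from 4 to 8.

Candidate routes:
4 - 7 - 6 - 8: 5+7+14 = 26
4 - 7 - 2 - 5 - 8: 5+3+2+23 = 33
4 - 5 - 6 - 8: 11+4+14 = 29
4 - 7 - 2 - 5 - 6 - 8: 5+3+2+4+14 = 28
The minimum is 26 s via 4 - 7 - 6 - 8.

26 s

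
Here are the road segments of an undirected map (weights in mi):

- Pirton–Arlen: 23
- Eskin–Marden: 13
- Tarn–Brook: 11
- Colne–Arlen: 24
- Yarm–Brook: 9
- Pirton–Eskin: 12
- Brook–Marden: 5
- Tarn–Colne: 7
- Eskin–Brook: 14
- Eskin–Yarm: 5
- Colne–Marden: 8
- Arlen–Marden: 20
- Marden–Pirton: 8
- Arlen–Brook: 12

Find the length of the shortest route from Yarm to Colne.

Candidate routes:
Yarm - Brook - Tarn - Colne: 9+11+7 = 27
Yarm - Eskin - Brook - Marden - Colne: 5+14+5+8 = 32
Yarm - Eskin - Marden - Colne: 5+13+8 = 26
Yarm - Brook - Marden - Colne: 9+5+8 = 22
The minimum is 22 mi via Yarm - Brook - Marden - Colne.

22 mi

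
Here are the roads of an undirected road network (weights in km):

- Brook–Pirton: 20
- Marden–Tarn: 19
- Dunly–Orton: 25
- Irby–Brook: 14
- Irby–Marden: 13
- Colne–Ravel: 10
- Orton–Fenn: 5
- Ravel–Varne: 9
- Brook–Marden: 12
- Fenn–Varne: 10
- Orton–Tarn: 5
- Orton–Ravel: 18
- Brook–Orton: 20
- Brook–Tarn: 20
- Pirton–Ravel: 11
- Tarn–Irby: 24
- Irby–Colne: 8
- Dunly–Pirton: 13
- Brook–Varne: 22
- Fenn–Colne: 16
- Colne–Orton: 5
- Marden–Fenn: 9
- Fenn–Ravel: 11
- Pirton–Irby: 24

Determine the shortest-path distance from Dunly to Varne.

33 km

Shortest distances from Dunly:
Dunly: 0
Pirton: 13  (via Dunly)
Ravel: 24  (via Pirton)
Orton: 25  (via Dunly)
Colne: 30  (via Orton)
Tarn: 30  (via Orton)
Fenn: 30  (via Orton)
Brook: 33  (via Pirton)
Varne: 33  (via Ravel)
Shortest route: Dunly–Pirton–Ravel–Varne = 33 km.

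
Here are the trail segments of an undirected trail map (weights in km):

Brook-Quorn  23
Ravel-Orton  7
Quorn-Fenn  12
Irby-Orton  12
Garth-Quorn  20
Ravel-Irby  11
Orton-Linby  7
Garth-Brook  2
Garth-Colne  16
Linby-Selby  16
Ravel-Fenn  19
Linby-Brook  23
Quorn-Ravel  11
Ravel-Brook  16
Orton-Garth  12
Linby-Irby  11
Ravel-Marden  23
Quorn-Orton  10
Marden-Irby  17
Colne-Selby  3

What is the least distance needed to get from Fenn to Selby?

Settle nodes by increasing distance from Fenn:
Fenn: 0
Quorn: 12  (via Fenn)
Ravel: 19  (via Fenn)
Orton: 22  (via Quorn)
Linby: 29  (via Orton)
Irby: 30  (via Ravel)
Garth: 32  (via Quorn)
Brook: 34  (via Garth)
Marden: 42  (via Ravel)
Selby: 45  (via Linby)
Shortest route: Fenn–Quorn–Orton–Linby–Selby = 45 km.

45 km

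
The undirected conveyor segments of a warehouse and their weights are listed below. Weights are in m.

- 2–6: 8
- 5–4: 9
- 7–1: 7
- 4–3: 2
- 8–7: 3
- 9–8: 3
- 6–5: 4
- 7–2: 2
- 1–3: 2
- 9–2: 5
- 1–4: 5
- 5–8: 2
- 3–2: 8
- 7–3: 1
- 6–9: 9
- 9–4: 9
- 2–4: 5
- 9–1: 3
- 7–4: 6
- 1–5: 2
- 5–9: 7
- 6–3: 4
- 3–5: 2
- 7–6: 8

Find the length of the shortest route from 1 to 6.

6 m

Running Dijkstra from 1:
1: 0
3: 2  (via 1)
5: 2  (via 1)
7: 3  (via 3)
9: 3  (via 1)
4: 4  (via 3)
8: 4  (via 5)
2: 5  (via 7)
6: 6  (via 3)
Shortest route: 1 → 3 → 6 = 6 m.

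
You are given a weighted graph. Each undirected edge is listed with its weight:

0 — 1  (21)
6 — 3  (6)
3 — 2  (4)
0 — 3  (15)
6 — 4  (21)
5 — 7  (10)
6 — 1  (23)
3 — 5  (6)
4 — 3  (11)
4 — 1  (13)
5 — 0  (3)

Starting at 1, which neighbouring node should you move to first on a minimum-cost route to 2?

Candidate routes:
1 - 0 - 5 - 3 - 2: 21+3+6+4 = 34
1 - 6 - 3 - 2: 23+6+4 = 33
1 - 0 - 3 - 2: 21+15+4 = 40
1 - 4 - 3 - 2: 13+11+4 = 28
Cheapest is 1 - 4 - 3 - 2 at 28.
So from 1 the first move is to 4.

4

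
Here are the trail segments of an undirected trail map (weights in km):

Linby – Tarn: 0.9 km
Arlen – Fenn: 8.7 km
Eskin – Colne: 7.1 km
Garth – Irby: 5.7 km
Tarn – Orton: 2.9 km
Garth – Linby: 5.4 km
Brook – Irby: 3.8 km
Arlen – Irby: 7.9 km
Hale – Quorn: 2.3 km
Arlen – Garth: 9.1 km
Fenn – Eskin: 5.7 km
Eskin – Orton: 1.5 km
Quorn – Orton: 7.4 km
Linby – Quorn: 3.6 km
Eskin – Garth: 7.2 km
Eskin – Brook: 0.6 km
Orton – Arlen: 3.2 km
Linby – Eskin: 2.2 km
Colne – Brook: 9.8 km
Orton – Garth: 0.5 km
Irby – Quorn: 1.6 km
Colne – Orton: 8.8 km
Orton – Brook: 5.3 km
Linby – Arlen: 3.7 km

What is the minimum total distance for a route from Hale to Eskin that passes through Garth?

11.6 km

Best Hale to Garth: Hale → Quorn → Irby → Garth costing 9.6
Best Garth to Eskin: Garth → Orton → Eskin costing 2
Total via Garth: 9.6 + 2 = 11.6 km.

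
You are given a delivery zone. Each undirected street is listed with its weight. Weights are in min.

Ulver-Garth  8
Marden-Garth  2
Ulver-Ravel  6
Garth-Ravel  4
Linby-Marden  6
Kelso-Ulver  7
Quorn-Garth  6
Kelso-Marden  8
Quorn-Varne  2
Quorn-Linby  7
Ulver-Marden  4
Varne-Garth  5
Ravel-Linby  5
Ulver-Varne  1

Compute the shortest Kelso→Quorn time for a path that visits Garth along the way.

Best Kelso to Garth: Kelso → Marden → Garth costing 10
Shortest Garth→Quorn: Garth → Quorn = 6
Total via Garth: 10 + 6 = 16 min.

16 min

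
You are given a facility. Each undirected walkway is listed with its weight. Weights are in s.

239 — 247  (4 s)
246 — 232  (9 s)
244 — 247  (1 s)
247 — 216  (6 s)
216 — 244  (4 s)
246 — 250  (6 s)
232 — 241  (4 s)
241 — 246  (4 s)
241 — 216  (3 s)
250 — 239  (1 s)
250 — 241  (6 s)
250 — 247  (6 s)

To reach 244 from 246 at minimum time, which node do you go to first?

Candidate routes:
246 - 241 - 216 - 247 - 244: 4+3+6+1 = 14
246 - 241 - 216 - 244: 4+3+4 = 11
246 - 250 - 239 - 247 - 244: 6+1+4+1 = 12
246 - 250 - 247 - 244: 6+6+1 = 13
Cheapest is 246 - 241 - 216 - 244 at 11 s.
So from 246 the first move is to 241.

241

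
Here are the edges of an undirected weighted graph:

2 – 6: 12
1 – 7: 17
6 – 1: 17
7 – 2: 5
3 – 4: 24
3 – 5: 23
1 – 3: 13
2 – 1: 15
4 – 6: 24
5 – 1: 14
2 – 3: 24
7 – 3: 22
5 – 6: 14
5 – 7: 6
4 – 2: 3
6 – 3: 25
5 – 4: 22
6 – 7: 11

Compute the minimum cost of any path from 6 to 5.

Candidate routes:
6 - 7 - 5: 11+6 = 17
6 - 5: 14 = 14
The minimum is 14 via 6 - 5.

14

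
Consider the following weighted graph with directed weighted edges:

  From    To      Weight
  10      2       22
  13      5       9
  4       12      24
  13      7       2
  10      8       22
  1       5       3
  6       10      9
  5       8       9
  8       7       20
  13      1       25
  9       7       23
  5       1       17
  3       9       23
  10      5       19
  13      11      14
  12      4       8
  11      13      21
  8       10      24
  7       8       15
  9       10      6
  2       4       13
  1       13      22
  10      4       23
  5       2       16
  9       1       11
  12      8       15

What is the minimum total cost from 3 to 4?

52

Compare a few routes:
3 - 9 - 10 - 5 - 2 - 4: 23+6+19+16+13 = 77
3 - 9 - 10 - 2 - 4: 23+6+22+13 = 64
3 - 9 - 1 - 5 - 2 - 4: 23+11+3+16+13 = 66
3 - 9 - 10 - 4: 23+6+23 = 52
Cheapest is 3 - 9 - 10 - 4 at 52.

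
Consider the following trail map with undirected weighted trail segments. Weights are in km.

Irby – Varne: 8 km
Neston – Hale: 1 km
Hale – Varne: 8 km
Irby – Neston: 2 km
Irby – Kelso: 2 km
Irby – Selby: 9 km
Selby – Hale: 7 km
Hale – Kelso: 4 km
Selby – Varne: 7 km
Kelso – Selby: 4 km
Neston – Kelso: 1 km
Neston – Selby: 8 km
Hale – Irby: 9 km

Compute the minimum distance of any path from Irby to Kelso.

Settle nodes by increasing distance from Irby:
Irby: 0
Kelso: 2  (via Irby)
Shortest route: Irby → Kelso = 2 km.

2 km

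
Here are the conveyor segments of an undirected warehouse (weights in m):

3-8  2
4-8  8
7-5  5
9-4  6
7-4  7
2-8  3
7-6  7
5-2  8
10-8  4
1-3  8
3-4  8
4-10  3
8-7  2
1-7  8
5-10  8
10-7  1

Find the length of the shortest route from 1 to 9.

Shortest distances from 1:
1: 0
3: 8  (via 1)
7: 8  (via 1)
10: 9  (via 7)
8: 10  (via 3)
4: 12  (via 10)
2: 13  (via 8)
5: 13  (via 7)
6: 15  (via 7)
9: 18  (via 4)
Shortest route: 1–7–10–4–9 = 18 m.

18 m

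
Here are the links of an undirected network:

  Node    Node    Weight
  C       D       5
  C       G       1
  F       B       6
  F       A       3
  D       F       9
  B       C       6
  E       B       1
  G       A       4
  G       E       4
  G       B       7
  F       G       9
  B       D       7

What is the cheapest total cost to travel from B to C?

Shortest distances from B:
B: 0
E: 1  (via B)
G: 5  (via E)
C: 6  (via B)
Shortest route: B → C = 6.

6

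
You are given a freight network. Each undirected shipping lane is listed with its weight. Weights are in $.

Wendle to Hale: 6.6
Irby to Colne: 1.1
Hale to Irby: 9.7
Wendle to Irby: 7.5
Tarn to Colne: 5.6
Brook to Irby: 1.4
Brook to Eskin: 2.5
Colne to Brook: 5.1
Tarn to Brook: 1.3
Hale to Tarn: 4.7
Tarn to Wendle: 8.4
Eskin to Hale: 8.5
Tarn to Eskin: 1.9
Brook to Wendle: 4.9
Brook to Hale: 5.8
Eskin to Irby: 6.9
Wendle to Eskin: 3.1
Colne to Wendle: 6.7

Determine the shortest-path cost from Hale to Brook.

$5.8

Settle nodes by increasing distance from Hale:
Hale: 0
Tarn: 4.7  (via Hale)
Brook: 5.8  (via Hale)
Shortest route: Hale → Brook = $5.8.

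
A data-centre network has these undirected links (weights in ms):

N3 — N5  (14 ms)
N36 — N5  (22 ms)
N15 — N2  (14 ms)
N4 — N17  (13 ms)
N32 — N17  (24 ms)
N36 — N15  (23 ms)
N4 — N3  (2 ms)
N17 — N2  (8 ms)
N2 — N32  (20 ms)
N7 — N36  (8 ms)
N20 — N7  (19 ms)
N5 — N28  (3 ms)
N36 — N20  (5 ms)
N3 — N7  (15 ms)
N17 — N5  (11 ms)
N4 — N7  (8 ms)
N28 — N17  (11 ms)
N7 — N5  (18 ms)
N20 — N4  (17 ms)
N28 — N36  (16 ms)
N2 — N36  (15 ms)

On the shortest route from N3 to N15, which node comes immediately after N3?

Compare a few routes:
N3 → N7 → N36 → N15: 15+8+23 = 46
N3 → N4 → N7 → N36 → N15: 2+8+8+23 = 41
N3 → N4 → N17 → N2 → N15: 2+13+8+14 = 37
Cheapest is N3 → N4 → N17 → N2 → N15 at 37 ms.
So from N3 the first move is to N4.

N4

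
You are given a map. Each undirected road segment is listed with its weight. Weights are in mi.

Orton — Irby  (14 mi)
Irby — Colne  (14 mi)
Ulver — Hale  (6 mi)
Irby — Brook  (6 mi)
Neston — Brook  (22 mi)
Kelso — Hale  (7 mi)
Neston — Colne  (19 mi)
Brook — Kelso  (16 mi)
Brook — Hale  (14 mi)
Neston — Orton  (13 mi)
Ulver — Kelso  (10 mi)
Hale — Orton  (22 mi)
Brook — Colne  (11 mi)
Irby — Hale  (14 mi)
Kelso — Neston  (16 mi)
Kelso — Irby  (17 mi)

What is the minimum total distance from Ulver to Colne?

31 mi

Candidate routes:
Ulver - Hale - Brook - Colne: 6+14+11 = 31
Ulver - Hale - Irby - Colne: 6+14+14 = 34
The minimum is 31 mi via Ulver - Hale - Brook - Colne.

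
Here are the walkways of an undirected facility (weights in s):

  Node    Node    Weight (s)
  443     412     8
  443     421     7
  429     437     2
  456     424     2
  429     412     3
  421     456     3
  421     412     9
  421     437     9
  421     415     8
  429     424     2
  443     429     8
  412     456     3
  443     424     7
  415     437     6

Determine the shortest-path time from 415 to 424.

10 s

Running Dijkstra from 415:
415: 0
437: 6  (via 415)
429: 8  (via 437)
421: 8  (via 415)
424: 10  (via 429)
Shortest route: 415 → 437 → 429 → 424 = 10 s.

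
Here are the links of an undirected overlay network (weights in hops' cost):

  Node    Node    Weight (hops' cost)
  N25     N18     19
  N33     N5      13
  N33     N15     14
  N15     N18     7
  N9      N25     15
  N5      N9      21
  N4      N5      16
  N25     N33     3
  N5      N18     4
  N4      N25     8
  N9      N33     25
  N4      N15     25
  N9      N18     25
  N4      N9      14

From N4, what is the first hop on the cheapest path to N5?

N5

Compare a few routes:
N4 - N9 - N5: 14+21 = 35
N4 - N25 - N33 - N5: 8+3+13 = 24
N4 - N25 - N18 - N5: 8+19+4 = 31
N4 - N5: 16 = 16
Cheapest is N4 - N5 at 16 hops' cost.
So from N4 the first move is to N5.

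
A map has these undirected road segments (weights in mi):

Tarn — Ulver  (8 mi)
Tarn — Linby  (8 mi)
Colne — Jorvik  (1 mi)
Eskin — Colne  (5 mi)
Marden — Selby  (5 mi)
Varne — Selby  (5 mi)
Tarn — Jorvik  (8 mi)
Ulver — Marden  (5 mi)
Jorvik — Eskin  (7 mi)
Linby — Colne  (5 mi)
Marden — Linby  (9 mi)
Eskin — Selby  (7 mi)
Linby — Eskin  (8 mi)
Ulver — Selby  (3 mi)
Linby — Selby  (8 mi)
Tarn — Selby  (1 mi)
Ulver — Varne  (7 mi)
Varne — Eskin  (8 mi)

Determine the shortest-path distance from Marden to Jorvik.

Running Dijkstra from Marden:
Marden: 0
Selby: 5  (via Marden)
Ulver: 5  (via Marden)
Tarn: 6  (via Selby)
Linby: 9  (via Marden)
Varne: 10  (via Selby)
Eskin: 12  (via Selby)
Jorvik: 14  (via Tarn)
Shortest route: Marden–Selby–Tarn–Jorvik = 14 mi.

14 mi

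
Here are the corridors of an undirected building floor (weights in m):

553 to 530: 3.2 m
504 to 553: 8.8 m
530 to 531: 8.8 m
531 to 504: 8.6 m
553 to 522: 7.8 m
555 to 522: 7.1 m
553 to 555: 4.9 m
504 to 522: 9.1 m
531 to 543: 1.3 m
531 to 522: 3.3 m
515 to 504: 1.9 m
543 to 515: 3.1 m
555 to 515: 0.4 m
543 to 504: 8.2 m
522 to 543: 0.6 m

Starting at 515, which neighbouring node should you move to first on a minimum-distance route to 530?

555

Enumerating some paths:
515–555–553–530: 0.4+4.9+3.2 = 8.5
515–543–531–530: 3.1+1.3+8.8 = 13.2
Cheapest is 515–555–553–530 at 8.5 m.
So from 515 the first move is to 555.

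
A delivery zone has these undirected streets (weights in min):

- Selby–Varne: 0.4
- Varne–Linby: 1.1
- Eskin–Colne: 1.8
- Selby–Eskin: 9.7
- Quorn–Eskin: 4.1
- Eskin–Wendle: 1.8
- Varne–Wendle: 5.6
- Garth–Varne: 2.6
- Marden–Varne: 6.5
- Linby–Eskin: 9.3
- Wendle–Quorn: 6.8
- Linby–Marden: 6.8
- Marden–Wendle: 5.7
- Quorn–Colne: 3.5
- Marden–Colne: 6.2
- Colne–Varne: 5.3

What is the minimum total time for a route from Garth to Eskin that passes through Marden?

Best Garth to Marden: Garth → Varne → Marden costing 9.1
Best Marden to Eskin: Marden → Wendle → Eskin costing 7.5
Total via Marden: 9.1 + 7.5 = 16.6 min.

16.6 min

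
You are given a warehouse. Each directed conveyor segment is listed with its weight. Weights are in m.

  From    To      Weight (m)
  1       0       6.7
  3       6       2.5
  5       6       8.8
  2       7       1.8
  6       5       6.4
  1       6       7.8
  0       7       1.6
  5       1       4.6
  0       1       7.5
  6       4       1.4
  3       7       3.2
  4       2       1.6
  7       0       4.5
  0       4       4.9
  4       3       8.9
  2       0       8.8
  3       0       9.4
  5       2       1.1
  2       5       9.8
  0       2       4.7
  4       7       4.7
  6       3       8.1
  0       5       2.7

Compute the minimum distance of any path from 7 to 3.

18.3 m

Shortest distances from 7:
7: 0
0: 4.5  (via 7)
5: 7.2  (via 0)
2: 8.3  (via 5)
4: 9.4  (via 0)
1: 11.8  (via 5)
6: 16  (via 5)
3: 18.3  (via 4)
Shortest route: 7–0–4–3 = 18.3 m.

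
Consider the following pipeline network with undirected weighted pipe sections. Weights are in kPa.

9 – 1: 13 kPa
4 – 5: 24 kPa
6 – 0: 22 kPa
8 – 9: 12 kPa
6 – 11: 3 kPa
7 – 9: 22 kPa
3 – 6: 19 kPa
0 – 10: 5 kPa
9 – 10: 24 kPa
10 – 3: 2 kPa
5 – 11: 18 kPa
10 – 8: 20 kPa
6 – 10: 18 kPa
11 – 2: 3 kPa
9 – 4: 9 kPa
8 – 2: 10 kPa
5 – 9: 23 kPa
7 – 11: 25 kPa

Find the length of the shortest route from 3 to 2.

25 kPa

Shortest distances from 3:
3: 0
10: 2  (via 3)
0: 7  (via 10)
6: 19  (via 3)
8: 22  (via 10)
11: 22  (via 6)
2: 25  (via 11)
Shortest route: 3–6–11–2 = 25 kPa.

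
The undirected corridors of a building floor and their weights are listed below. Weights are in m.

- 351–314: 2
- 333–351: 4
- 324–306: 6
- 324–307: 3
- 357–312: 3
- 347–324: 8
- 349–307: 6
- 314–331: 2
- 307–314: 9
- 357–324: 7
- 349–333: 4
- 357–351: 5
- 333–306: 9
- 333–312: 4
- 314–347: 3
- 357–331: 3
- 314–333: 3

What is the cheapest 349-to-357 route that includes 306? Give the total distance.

26 m

Shortest 349→306: 349 → 333 → 306 = 13
Shortest 306→357: 306 → 324 → 357 = 13
Total via 306: 13 + 13 = 26 m.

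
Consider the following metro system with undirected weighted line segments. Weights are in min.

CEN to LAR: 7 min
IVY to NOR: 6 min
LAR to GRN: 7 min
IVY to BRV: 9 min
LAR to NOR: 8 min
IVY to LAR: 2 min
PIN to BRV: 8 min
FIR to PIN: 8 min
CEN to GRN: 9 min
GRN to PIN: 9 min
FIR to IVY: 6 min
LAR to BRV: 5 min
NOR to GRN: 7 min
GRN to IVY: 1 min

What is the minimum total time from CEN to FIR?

15 min

Enumerating some paths:
CEN → LAR → IVY → FIR: 7+2+6 = 15
CEN → LAR → GRN → IVY → FIR: 7+7+1+6 = 21
CEN → GRN → IVY → FIR: 9+1+6 = 16
Cheapest is CEN → LAR → IVY → FIR at 15 min.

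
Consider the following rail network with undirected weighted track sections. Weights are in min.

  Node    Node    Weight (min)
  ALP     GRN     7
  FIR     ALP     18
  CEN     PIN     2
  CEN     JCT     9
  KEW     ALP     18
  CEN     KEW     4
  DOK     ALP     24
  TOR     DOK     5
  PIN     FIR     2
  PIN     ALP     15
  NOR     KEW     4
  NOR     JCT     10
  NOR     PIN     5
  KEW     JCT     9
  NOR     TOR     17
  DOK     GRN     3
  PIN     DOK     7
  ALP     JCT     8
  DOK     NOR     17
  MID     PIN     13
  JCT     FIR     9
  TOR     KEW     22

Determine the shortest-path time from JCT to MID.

Running Dijkstra from JCT:
JCT: 0
ALP: 8  (via JCT)
KEW: 9  (via JCT)
CEN: 9  (via JCT)
FIR: 9  (via JCT)
NOR: 10  (via JCT)
PIN: 11  (via CEN)
GRN: 15  (via ALP)
DOK: 18  (via PIN)
TOR: 23  (via DOK)
MID: 24  (via PIN)
Shortest route: JCT–CEN–PIN–MID = 24 min.

24 min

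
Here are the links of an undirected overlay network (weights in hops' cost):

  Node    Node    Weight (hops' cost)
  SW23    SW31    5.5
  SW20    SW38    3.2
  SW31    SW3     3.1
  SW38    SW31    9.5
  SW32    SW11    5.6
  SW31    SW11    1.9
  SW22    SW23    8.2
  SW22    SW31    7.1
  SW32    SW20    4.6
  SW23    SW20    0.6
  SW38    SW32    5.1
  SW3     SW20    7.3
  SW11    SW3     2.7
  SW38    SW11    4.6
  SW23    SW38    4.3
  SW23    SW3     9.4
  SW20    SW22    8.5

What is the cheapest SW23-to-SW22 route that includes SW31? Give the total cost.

Shortest SW23→SW31: SW23–SW31 = 5.5
Best SW31 to SW22: SW31–SW22 costing 7.1
Total via SW31: 5.5 + 7.1 = 12.6 hops' cost.

12.6 hops' cost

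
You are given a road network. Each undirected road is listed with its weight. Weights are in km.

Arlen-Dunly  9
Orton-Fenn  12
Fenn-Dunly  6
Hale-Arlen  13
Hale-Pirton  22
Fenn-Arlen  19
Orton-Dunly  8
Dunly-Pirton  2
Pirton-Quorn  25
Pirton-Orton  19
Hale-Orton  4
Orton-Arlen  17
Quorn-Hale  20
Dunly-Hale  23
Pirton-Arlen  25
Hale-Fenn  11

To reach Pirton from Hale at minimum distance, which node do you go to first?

Orton

Candidate routes:
Hale–Fenn–Dunly–Pirton: 11+6+2 = 19
Hale–Orton–Dunly–Pirton: 4+8+2 = 14
Hale–Pirton: 22 = 22
Cheapest is Hale–Orton–Dunly–Pirton at 14 km.
So from Hale the first move is to Orton.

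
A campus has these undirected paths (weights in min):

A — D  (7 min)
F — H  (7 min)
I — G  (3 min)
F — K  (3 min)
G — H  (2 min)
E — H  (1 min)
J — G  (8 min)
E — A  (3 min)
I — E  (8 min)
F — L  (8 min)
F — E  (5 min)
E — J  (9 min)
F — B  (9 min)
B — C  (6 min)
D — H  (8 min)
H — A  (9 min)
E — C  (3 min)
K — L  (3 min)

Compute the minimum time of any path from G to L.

Shortest distances from G:
G: 0
H: 2  (via G)
E: 3  (via H)
I: 3  (via G)
A: 6  (via E)
C: 6  (via E)
F: 8  (via E)
J: 8  (via G)
D: 10  (via H)
K: 11  (via F)
B: 12  (via C)
L: 14  (via K)
Shortest route: G–H–E–F–K–L = 14 min.

14 min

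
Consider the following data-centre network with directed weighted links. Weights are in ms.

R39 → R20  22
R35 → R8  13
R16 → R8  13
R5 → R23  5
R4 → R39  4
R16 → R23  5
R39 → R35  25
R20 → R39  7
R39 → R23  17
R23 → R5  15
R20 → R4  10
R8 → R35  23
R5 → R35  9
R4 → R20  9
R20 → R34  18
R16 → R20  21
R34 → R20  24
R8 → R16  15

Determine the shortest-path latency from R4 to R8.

Candidate routes:
R4–R20–R39–R35–R8: 9+7+25+13 = 54
R4–R20–R39–R23–R5–R35–R8: 9+7+17+15+9+13 = 70
R4–R39–R35–R8: 4+25+13 = 42
R4–R39–R23–R5–R35–R8: 4+17+15+9+13 = 58
The minimum is 42 ms via R4–R39–R35–R8.

42 ms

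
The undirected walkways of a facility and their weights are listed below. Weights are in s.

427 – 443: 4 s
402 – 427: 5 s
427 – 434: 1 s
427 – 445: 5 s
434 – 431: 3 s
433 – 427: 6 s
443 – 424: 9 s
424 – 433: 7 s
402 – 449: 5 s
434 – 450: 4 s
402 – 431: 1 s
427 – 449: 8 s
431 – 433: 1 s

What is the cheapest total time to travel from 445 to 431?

Candidate routes:
445–427–449–402–431: 5+8+5+1 = 19
445–427–433–431: 5+6+1 = 12
445–427–402–431: 5+5+1 = 11
445–427–434–431: 5+1+3 = 9
The minimum is 9 s via 445–427–434–431.

9 s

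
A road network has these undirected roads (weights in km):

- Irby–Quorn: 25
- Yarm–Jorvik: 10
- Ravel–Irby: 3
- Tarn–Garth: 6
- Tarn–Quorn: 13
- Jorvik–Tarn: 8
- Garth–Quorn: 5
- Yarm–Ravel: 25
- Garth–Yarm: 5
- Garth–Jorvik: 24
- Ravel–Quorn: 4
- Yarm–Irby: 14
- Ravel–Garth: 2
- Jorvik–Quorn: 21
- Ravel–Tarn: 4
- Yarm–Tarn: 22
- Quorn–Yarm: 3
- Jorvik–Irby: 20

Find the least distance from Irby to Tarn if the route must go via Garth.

Best Irby to Garth: Irby → Ravel → Garth costing 5
Best Garth to Tarn: Garth → Tarn costing 6
Total via Garth: 5 + 6 = 11 km.

11 km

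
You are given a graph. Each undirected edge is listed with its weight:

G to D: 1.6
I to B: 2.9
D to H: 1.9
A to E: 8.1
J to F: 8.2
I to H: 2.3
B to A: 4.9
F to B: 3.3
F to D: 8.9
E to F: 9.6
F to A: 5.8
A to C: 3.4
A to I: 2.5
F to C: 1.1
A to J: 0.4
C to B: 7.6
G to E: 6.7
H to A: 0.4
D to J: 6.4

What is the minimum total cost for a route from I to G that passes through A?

6.4

Shortest I→A: I → A = 2.5
Best A to G: A → H → D → G costing 3.9
Total via A: 2.5 + 3.9 = 6.4.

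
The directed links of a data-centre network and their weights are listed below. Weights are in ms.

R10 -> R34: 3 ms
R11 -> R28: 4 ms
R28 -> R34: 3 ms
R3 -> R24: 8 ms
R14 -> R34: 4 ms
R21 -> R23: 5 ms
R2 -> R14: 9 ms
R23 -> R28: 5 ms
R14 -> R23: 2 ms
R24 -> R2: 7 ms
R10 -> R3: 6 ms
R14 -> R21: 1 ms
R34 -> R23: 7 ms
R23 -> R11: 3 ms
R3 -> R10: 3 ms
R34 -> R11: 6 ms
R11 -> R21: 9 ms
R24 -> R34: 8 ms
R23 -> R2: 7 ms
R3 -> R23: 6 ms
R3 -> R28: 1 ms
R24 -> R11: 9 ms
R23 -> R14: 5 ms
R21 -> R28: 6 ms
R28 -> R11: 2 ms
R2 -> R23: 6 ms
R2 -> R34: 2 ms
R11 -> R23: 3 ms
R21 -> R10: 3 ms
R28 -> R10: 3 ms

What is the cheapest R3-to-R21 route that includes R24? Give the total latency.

25 ms

Best R3 to R24: R3–R24 costing 8
Best R24 to R21: R24–R2–R14–R21 costing 17
Total via R24: 8 + 17 = 25 ms.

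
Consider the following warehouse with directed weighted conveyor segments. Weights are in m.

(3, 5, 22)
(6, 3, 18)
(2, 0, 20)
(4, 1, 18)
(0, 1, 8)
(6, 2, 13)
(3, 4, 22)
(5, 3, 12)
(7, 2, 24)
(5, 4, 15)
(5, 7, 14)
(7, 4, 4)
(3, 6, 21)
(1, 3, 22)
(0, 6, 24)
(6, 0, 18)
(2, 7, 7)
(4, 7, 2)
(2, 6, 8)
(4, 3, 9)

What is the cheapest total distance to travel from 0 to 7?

Settle nodes by increasing distance from 0:
0: 0
1: 8  (via 0)
6: 24  (via 0)
3: 30  (via 1)
2: 37  (via 6)
7: 44  (via 2)
Shortest route: 0–6–2–7 = 44 m.

44 m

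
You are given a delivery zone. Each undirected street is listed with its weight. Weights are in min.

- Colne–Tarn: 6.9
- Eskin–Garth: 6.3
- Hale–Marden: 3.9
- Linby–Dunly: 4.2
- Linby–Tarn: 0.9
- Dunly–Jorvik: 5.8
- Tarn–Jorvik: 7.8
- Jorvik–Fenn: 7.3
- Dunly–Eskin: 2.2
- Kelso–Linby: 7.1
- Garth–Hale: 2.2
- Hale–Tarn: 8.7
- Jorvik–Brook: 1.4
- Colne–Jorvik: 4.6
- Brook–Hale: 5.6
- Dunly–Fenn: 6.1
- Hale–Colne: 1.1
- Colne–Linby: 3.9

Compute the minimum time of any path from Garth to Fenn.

Compare a few routes:
Garth - Hale - Brook - Jorvik - Fenn: 2.2+5.6+1.4+7.3 = 16.5
Garth - Eskin - Dunly - Fenn: 6.3+2.2+6.1 = 14.6
Garth - Hale - Colne - Jorvik - Fenn: 2.2+1.1+4.6+7.3 = 15.2
Cheapest is Garth - Eskin - Dunly - Fenn at 14.6 min.

14.6 min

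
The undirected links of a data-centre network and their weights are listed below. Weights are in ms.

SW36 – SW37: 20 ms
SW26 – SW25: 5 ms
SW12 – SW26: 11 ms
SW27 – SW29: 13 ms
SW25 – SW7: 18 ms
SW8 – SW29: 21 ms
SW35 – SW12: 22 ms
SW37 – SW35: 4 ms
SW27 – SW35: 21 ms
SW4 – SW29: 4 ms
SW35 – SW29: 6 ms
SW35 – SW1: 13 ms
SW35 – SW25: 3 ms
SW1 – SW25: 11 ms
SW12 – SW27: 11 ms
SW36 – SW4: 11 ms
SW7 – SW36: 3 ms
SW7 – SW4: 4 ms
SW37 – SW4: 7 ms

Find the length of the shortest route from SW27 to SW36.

Shortest distances from SW27:
SW27: 0
SW12: 11  (via SW27)
SW29: 13  (via SW27)
SW4: 17  (via SW29)
SW35: 19  (via SW29)
SW7: 21  (via SW4)
SW25: 22  (via SW35)
SW26: 22  (via SW12)
SW37: 23  (via SW35)
SW36: 24  (via SW7)
Shortest route: SW27–SW29–SW4–SW7–SW36 = 24 ms.

24 ms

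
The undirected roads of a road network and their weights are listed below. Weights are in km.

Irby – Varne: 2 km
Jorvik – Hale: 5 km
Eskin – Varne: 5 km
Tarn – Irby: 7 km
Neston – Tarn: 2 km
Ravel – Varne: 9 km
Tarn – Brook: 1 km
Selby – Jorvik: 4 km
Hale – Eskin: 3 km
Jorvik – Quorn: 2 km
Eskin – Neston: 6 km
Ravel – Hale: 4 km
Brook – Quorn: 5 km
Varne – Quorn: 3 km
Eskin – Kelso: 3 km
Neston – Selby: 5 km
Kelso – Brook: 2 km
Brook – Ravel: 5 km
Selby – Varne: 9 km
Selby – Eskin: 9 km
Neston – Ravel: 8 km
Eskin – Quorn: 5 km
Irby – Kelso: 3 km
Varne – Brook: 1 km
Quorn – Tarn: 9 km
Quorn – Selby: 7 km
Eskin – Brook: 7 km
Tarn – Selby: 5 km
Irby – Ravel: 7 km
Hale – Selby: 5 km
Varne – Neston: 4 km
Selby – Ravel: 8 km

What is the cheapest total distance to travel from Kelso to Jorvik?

Compare a few routes:
Kelso → Brook → Varne → Quorn → Jorvik: 2+1+3+2 = 8
Kelso → Irby → Varne → Quorn → Jorvik: 3+2+3+2 = 10
Kelso → Brook → Quorn → Jorvik: 2+5+2 = 9
Kelso → Eskin → Quorn → Jorvik: 3+5+2 = 10
The minimum is 8 km via Kelso → Brook → Varne → Quorn → Jorvik.

8 km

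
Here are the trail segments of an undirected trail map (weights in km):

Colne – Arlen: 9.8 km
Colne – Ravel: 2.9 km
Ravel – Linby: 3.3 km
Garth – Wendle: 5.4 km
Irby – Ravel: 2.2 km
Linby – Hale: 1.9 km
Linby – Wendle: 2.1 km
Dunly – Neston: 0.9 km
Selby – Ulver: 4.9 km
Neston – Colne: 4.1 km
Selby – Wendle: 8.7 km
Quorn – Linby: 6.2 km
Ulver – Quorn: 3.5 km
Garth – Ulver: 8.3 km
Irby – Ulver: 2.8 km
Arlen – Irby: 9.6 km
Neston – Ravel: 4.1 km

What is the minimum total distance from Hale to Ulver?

10.2 km

Candidate routes:
Hale - Linby - Wendle - Selby - Ulver: 1.9+2.1+8.7+4.9 = 17.6
Hale - Linby - Quorn - Ulver: 1.9+6.2+3.5 = 11.6
Hale - Linby - Ravel - Irby - Ulver: 1.9+3.3+2.2+2.8 = 10.2
The minimum is 10.2 km via Hale - Linby - Ravel - Irby - Ulver.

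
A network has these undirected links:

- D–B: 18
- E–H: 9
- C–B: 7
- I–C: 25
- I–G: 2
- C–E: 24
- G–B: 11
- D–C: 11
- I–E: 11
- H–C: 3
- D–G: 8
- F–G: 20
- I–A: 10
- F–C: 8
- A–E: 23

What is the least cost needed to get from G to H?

21

Shortest distances from G:
G: 0
I: 2  (via G)
D: 8  (via G)
B: 11  (via G)
A: 12  (via I)
E: 13  (via I)
C: 18  (via B)
F: 20  (via G)
H: 21  (via C)
Shortest route: G → B → C → H = 21.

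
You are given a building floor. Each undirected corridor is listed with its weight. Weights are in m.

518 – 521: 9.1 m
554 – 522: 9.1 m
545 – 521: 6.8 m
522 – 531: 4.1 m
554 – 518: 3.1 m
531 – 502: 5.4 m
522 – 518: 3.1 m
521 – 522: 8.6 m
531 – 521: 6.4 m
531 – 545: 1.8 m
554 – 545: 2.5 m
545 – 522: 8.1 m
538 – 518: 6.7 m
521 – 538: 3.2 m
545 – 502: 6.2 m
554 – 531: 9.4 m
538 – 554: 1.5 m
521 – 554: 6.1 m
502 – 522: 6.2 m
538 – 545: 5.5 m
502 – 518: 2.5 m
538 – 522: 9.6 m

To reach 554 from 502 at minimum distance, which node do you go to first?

518

Candidate routes:
502 - 545 - 554: 6.2+2.5 = 8.7
502 - 531 - 545 - 554: 5.4+1.8+2.5 = 9.7
502 - 518 - 554: 2.5+3.1 = 5.6
Cheapest is 502 - 518 - 554 at 5.6 m.
So from 502 the first move is to 518.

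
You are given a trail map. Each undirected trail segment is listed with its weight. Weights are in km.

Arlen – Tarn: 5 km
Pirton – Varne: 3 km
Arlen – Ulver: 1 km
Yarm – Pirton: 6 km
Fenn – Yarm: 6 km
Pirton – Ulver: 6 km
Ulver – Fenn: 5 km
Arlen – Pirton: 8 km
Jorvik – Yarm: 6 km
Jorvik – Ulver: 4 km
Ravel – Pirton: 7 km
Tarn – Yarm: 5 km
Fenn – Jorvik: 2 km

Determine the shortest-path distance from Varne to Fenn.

Compare a few routes:
Varne → Pirton → Yarm → Fenn: 3+6+6 = 15
Varne → Pirton → Ulver → Fenn: 3+6+5 = 14
The minimum is 14 km via Varne → Pirton → Ulver → Fenn.

14 km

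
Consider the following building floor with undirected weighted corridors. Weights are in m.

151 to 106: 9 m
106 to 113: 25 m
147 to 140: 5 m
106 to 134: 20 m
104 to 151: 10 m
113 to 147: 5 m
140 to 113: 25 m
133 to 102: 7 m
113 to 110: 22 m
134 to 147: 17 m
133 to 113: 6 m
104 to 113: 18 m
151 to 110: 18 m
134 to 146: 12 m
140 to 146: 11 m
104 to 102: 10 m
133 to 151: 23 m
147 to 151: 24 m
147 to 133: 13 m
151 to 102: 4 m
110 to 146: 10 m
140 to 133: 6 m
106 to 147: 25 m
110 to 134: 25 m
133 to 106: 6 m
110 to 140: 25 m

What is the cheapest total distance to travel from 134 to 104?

Settle nodes by increasing distance from 134:
134: 0
146: 12  (via 134)
147: 17  (via 134)
106: 20  (via 134)
140: 22  (via 147)
113: 22  (via 147)
110: 22  (via 146)
133: 26  (via 106)
151: 29  (via 106)
102: 33  (via 133)
104: 39  (via 151)
Shortest route: 134–106–151–104 = 39 m.

39 m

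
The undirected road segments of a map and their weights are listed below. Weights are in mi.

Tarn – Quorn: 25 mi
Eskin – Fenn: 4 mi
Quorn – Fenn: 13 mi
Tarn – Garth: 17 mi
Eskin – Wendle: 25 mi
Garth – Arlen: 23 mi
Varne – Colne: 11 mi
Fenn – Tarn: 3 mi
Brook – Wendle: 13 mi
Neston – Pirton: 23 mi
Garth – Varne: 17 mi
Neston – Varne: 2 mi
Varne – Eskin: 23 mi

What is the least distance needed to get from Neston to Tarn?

Running Dijkstra from Neston:
Neston: 0
Varne: 2  (via Neston)
Colne: 13  (via Varne)
Garth: 19  (via Varne)
Pirton: 23  (via Neston)
Eskin: 25  (via Varne)
Fenn: 29  (via Eskin)
Tarn: 32  (via Fenn)
Shortest route: Neston → Varne → Eskin → Fenn → Tarn = 32 mi.

32 mi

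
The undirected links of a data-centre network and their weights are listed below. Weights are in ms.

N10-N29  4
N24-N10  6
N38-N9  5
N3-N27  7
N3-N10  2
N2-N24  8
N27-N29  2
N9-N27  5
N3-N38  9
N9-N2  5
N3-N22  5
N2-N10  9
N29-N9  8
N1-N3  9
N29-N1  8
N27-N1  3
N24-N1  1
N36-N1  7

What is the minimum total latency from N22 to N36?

Candidate routes:
N22 → N3 → N1 → N36: 5+9+7 = 21
N22 → N3 → N27 → N1 → N36: 5+7+3+7 = 22
N22 → N3 → N10 → N29 → N27 → N1 → N36: 5+2+4+2+3+7 = 23
Cheapest is N22 → N3 → N1 → N36 at 21 ms.

21 ms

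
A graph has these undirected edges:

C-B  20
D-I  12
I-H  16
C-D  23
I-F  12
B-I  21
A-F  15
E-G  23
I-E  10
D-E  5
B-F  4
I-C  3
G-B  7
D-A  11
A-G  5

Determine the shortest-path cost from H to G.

39

Running Dijkstra from H:
H: 0
I: 16  (via H)
C: 19  (via I)
E: 26  (via I)
D: 28  (via I)
F: 28  (via I)
B: 32  (via F)
A: 39  (via D)
G: 39  (via B)
Shortest route: H → I → F → B → G = 39.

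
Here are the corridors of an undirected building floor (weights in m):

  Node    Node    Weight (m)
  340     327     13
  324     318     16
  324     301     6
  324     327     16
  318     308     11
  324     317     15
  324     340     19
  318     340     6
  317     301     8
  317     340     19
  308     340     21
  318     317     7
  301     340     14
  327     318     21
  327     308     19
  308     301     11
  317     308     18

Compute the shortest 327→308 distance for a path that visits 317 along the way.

Best 327 to 317: 327–340–318–317 costing 26
Best 317 to 308: 317–308 costing 18
Total via 317: 26 + 18 = 44 m.

44 m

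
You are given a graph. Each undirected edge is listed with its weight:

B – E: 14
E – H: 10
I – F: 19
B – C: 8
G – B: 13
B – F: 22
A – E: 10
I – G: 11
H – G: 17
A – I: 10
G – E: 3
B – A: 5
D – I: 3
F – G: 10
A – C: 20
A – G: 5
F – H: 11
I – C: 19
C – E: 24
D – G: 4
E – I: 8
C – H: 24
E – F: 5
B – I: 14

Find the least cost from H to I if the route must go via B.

Best H to B: H–E–G–A–B costing 23
Shortest B→I: B–I = 14
Total via B: 23 + 14 = 37.

37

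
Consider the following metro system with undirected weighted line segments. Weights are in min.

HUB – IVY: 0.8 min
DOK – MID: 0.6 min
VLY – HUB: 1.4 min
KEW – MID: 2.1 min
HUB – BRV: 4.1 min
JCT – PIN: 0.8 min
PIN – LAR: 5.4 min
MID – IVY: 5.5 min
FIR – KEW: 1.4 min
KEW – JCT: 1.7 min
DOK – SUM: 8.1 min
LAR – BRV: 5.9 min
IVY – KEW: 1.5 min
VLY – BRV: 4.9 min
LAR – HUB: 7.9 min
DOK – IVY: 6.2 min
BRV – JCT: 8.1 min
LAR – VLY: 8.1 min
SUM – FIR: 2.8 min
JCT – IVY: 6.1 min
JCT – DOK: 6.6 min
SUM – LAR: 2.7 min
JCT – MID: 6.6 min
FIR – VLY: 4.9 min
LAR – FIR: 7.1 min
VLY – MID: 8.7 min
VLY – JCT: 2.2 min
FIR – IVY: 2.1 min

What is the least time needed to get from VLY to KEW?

Shortest distances from VLY:
VLY: 0
HUB: 1.4  (via VLY)
IVY: 2.2  (via HUB)
JCT: 2.2  (via VLY)
PIN: 3  (via JCT)
KEW: 3.7  (via IVY)
Shortest route: VLY → HUB → IVY → KEW = 3.7 min.

3.7 min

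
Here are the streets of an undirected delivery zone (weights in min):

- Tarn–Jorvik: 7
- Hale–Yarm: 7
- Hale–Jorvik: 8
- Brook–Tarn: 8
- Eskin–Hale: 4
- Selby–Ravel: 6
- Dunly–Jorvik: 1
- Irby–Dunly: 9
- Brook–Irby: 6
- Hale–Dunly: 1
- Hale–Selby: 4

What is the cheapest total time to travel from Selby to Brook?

Compare a few routes:
Selby - Hale - Dunly - Jorvik - Tarn - Brook: 4+1+1+7+8 = 21
Selby - Hale - Jorvik - Dunly - Irby - Brook: 4+8+1+9+6 = 28
Selby - Hale - Jorvik - Tarn - Brook: 4+8+7+8 = 27
Selby - Hale - Dunly - Irby - Brook: 4+1+9+6 = 20
Cheapest is Selby - Hale - Dunly - Irby - Brook at 20 min.

20 min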